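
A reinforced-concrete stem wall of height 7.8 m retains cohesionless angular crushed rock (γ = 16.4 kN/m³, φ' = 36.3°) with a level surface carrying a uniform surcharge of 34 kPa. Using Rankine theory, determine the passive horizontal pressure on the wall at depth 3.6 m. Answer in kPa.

363 kPa

K_p = (1 + sin φ)/(1 − sin φ) = 3.902.
σ_v = γz + q = 16.4 × 3.6 + 34 = 93.04 kPa.
σ_h = K_p σ_v = 3.902 × 93.04 = 363.1 kPa.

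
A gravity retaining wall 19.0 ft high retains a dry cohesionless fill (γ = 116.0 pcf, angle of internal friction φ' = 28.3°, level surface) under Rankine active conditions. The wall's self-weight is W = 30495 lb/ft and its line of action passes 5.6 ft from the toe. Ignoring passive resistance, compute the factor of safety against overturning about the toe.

3.61

K_a = tan²(45° − 28.3°/2) = 0.3568.
P_a = ½K_aγH² = 0.5×0.3568×116.0×19.0² = 7470 lb/ft, acting at H/3 = 6.333 ft above the base.
Overturning moment M_o = P_a × H/3 = 7470 × 6.333 = 47310.
Resisting moment M_r = W × 5.6 = 30495 × 5.6 = 170800.
FS_overturning = M_r/M_o = 170800/47310 = 3.610.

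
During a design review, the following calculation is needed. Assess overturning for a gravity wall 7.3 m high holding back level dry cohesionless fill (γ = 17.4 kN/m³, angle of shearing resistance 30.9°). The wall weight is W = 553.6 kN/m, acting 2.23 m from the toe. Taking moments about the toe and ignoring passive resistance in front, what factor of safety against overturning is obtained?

K_a = tan²(45° − 30.9°/2) = 0.3214.
P_a = ½K_aγH² = 0.5×0.3214×17.4×7.3² = 149.0 kN/m, acting at H/3 = 2.433 m above the base.
Overturning moment M_o = P_a × H/3 = 149.0 × 2.433 = 362.6.
Resisting moment M_r = W × 2.23 = 553.6 × 2.23 = 1235.
FS_overturning = M_r/M_o = 1235/362.6 = 3.405.

3.40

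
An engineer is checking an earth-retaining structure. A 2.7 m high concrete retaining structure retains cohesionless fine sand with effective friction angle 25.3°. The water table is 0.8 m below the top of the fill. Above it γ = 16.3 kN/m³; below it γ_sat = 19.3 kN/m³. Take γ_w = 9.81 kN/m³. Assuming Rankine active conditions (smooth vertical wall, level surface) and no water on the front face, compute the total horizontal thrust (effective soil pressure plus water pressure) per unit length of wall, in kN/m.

K_a = tan²(45° − φ/2) = 0.4012.
γ' = 19.3 − 9.81 = 9.490 kN/m³. Depth below WT = 1.9 m.
σ'_h at WT = K_a γ d_w = 5.232 kPa; at base = 5.232 + K_a γ' × 1.9 = 12.47 kPa.
P₁ (0–0.8 m) = ½×5.232×0.8 = 2.093. P₂ (0.8–2.7 m) = ½(5.232+12.47)×1.9 = 16.81.
P_w = ½ γ_w h₂² = 0.5×9.81×1.9² = 17.71. Total = 2.093+16.81+17.71 = 36.61 kN/m.

36.6 kN/m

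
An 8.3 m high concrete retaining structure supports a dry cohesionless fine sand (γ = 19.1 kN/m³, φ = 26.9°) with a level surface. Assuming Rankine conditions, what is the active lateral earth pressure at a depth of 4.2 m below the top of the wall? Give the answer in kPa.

K_a = (1 − sin φ)/(1 + sin φ) = 0.3770.
σ_h = K_a γ z = 0.3770 × 19.1 × 4.2 = 30.24 kPa.

30.2 kPa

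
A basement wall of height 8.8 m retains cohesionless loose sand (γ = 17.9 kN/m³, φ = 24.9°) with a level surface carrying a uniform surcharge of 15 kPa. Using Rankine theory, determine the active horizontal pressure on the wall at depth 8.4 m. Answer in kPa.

K_a = (1 − sin φ)/(1 + sin φ) = 0.4074.
σ_v = γz + q = 17.9 × 8.4 + 15 = 165.4 kPa.
σ_h = K_a σ_v = 0.4074 × 165.4 = 67.37 kPa.

67.4 kPa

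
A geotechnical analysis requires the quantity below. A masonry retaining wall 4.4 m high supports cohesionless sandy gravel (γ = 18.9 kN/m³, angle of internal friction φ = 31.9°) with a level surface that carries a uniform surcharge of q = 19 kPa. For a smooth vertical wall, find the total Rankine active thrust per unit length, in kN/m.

82.2 kN/m

K_a = tan²(45° − φ/2) = 0.3085.
Soil triangle: ½ K_a γ H² = 0.5×0.3085×18.9×4.4² = 56.45 kN/m.
Surcharge rectangle: K_a q H = 0.3085×19×4.4 = 25.79 kN/m.
Total = 56.45 + 25.79 = 82.24 kN/m.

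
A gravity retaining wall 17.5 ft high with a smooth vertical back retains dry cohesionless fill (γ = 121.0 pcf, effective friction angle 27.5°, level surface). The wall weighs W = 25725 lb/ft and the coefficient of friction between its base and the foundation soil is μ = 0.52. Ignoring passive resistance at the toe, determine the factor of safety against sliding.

K_a = tan²(45° − 27.5°/2) = 0.3682.
P_a = ½K_aγH² = 0.5×0.3682×121.0×17.5² = 6823 lb/ft, acting at H/3 = 5.833 ft above the base.
FS_sliding = μW / P_a = 0.52×25725 / 6823 = 1.961.

1.96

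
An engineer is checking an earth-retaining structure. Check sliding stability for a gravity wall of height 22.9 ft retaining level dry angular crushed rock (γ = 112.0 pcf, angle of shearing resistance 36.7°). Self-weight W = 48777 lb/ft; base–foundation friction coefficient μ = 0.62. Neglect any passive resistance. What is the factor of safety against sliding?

K_a = tan²(45° − 36.7°/2) = 0.2519.
P_a = ½K_aγH² = 0.5×0.2519×112.0×22.9² = 7396 lb/ft, acting at H/3 = 7.633 ft above the base.
FS_sliding = μW / P_a = 0.62×48777 / 7396 = 4.089.

4.09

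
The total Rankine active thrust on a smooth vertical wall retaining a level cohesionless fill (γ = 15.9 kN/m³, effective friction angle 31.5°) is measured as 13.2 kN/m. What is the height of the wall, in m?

K_a = 0.3136. P_a = ½ K_a γ H² ⇒ H = √(2P_a/(K_a γ)).
H = √(2×13.2/(0.3136×15.9)) = 2.301 m.

2.30 m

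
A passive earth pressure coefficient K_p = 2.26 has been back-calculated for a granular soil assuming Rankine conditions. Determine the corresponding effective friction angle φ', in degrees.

K_p = (1+sin φ)/(1−sin φ) ⇒ sin φ = (K_p − 1)/(K_p + 1) = 0.3865.
φ = arcsin(0.3865) = 22.74°.

22.7°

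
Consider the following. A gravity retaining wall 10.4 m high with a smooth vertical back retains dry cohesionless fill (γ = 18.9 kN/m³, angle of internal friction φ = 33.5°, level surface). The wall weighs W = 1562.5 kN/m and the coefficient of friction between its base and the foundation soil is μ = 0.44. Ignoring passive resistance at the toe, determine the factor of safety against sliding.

K_a = tan²(45° − 33.5°/2) = 0.2887.
P_a = ½K_aγH² = 0.5×0.2887×18.9×10.4² = 295.1 kN/m, acting at H/3 = 3.467 m above the base.
FS_sliding = μW / P_a = 0.44×1562.5 / 295.1 = 2.330.

2.33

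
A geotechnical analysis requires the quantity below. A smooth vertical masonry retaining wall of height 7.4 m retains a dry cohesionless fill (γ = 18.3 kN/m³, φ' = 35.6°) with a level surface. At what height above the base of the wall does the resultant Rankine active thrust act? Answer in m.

K_a = 0.2641.
The pressure distribution is triangular, so the resultant acts at H/3 above the base = 7.4/3 = 2.467 m.

2.47 m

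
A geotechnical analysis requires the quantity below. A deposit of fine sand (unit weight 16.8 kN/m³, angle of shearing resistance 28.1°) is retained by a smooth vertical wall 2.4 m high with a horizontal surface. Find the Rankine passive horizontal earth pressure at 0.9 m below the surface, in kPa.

42.0 kPa

K_p = (1 + sin φ)/(1 − sin φ) = 2.781.
σ_h = K_p γ z = 2.781 × 16.8 × 0.9 = 42.05 kPa.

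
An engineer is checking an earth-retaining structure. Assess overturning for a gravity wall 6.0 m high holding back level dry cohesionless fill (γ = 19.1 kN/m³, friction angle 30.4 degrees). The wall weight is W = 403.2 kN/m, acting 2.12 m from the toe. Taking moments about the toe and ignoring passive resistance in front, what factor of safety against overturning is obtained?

K_a = tan²(45° − 30.4°/2) = 0.3280.
P_a = ½K_aγH² = 0.5×0.3280×19.1×6.0² = 112.8 kN/m, acting at H/3 = 2.000 m above the base.
Overturning moment M_o = P_a × H/3 = 112.8 × 2.000 = 225.5.
Resisting moment M_r = W × 2.12 = 403.2 × 2.12 = 854.8.
FS_overturning = M_r/M_o = 854.8/225.5 = 3.790.

3.79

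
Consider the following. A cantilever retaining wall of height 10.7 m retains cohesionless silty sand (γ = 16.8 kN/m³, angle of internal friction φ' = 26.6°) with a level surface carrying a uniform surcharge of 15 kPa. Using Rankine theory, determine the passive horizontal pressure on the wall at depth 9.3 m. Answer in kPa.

K_p = (1 + sin φ)/(1 − sin φ) = 2.622.
σ_v = γz + q = 16.8 × 9.3 + 15 = 171.2 kPa.
σ_h = K_p σ_v = 2.622 × 171.2 = 448.9 kPa.

449 kPa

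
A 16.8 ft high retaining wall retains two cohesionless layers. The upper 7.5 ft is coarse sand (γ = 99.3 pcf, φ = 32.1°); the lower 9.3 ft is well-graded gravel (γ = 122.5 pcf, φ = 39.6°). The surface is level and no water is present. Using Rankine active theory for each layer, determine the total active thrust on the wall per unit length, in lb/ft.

K_a1 = tan²(45°−32.1°/2) = 0.3060; K_a2 = tan²(45°−39.6°/2) = 0.2214.
Layer 1: σ at base = K_a1 γ₁ h₁ = 227.9 psf; P₁ = ½×227.9×7.5 = 854.6.
Layer 2: σ_v at top = γ₁h₁ = 744.8; σ_h top = K_a2×744.8 = 164.9; σ_h base = K_a2×(744.8+122.5×9.3) = 417.2.
P₂ = ½(164.9+417.2)×9.3 = 2707. Total P_a = 854.6+2707 = 3561 lb/ft.

3560 lb/ft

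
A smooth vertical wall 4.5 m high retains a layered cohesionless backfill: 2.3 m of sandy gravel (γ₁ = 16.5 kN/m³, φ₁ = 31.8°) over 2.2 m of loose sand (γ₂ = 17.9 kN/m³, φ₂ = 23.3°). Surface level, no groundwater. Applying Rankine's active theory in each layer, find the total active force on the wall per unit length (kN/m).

K_a1 = tan²(45°−31.8°/2) = 0.3098; K_a2 = tan²(45°−23.3°/2) = 0.4331.
Layer 1: σ at base = K_a1 γ₁ h₁ = 11.76 kPa; P₁ = ½×11.76×2.3 = 13.52.
Layer 2: σ_v at top = γ₁h₁ = 37.95; σ_h top = K_a2×37.95 = 16.44; σ_h base = K_a2×(37.95+17.9×2.2) = 33.49.
P₂ = ½(16.44+33.49)×2.2 = 54.92. Total P_a = 13.52+54.92 = 68.44 kN/m.

68.4 kN/m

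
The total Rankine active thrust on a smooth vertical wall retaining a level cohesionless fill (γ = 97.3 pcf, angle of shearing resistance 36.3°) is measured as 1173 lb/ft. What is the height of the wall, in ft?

K_a = 0.2563. P_a = ½ K_a γ H² ⇒ H = √(2P_a/(K_a γ)).
H = √(2×1173/(0.2563×97.3)) = 9.700 ft.

9.70 ft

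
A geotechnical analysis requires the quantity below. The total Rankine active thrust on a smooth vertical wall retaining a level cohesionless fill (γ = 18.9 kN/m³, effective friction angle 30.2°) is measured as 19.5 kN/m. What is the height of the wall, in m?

2.50 m

K_a = 0.3307. P_a = ½ K_a γ H² ⇒ H = √(2P_a/(K_a γ)).
H = √(2×19.5/(0.3307×18.9)) = 2.498 m.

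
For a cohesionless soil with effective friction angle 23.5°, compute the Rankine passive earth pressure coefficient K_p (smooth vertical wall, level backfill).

2.33

K_p = (1 + sin φ)/(1 − sin φ) = tan²(45° + 23.5°/2) = 2.326.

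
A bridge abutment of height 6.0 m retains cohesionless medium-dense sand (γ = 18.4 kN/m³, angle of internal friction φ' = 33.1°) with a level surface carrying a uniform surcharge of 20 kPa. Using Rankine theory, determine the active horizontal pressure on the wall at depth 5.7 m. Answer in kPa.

36.7 kPa

K_a = (1 − sin φ)/(1 + sin φ) = 0.2936.
σ_v = γz + q = 18.4 × 5.7 + 20 = 124.9 kPa.
σ_h = K_a σ_v = 0.2936 × 124.9 = 36.66 kPa.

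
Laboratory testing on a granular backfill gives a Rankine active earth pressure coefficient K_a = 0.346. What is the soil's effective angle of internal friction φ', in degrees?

29.1°

K_a = tan²(45° − φ/2) ⇒ 45° − φ/2 = arctan(√0.346) = 30.46°.
φ = 2(45° − 30.46°) = 29.07°.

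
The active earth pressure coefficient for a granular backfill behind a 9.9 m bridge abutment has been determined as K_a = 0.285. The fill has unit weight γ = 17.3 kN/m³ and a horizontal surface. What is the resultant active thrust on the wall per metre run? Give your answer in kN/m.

242 kN/m

P = ½ K_a γ H² = 0.5 × 0.285 × 17.3 × 9.9² = 241.6 kN/m.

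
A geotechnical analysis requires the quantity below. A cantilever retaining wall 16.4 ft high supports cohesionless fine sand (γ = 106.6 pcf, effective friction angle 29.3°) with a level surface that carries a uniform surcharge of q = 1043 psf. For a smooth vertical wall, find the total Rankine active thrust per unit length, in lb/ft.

K_a = tan²(45° − φ/2) = 0.3428.
Soil triangle: ½ K_a γ H² = 0.5×0.3428×106.6×16.4² = 4915 lb/ft.
Surcharge rectangle: K_a q H = 0.3428×1043×16.4 = 5864 lb/ft.
Total = 4915 + 5864 = 10780 lb/ft.

10800 lb/ft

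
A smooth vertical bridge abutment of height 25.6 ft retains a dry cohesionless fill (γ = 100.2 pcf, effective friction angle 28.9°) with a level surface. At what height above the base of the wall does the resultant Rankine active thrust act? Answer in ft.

8.53 ft

K_a = 0.3484.
The pressure distribution is triangular, so the resultant acts at H/3 above the base = 25.6/3 = 8.533 ft.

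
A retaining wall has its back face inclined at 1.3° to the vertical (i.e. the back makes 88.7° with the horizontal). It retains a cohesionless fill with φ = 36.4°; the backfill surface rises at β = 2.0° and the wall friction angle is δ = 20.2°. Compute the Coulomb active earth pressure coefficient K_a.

0.246

K_a = sin²(α+φ) / [sin²α · sin(α−δ) · (1 + √{sin(φ+δ)sin(φ−β) / (sin(α−δ)sin(α+β))})²].
With α = 88.7°, φ = 36.4°, δ = 20.2°, β = 2.0°: K_a = 0.2456.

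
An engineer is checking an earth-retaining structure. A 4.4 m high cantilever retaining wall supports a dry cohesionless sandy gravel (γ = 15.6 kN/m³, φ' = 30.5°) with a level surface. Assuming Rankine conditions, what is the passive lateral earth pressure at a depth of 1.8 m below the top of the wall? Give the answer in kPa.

86.0 kPa

K_p = (1 + sin φ)/(1 − sin φ) = 3.061.
σ_h = K_p γ z = 3.061 × 15.6 × 1.8 = 85.96 kPa.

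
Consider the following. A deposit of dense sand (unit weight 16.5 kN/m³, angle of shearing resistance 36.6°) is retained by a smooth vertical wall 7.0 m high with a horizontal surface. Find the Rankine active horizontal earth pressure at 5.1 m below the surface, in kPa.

21.3 kPa

K_a = (1 − sin φ)/(1 + sin φ) = 0.2530.
σ_h = K_a γ z = 0.2530 × 16.5 × 5.1 = 21.29 kPa.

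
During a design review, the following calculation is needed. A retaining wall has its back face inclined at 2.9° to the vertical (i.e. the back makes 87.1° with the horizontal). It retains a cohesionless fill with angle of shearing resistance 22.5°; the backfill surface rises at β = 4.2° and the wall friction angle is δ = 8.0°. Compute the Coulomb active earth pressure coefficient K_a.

0.460

K_a = sin²(α+φ) / [sin²α · sin(α−δ) · (1 + √{sin(φ+δ)sin(φ−β) / (sin(α−δ)sin(α+β))})²].
With α = 87.1°, φ = 22.5°, δ = 8.0°, β = 4.2°: K_a = 0.4604.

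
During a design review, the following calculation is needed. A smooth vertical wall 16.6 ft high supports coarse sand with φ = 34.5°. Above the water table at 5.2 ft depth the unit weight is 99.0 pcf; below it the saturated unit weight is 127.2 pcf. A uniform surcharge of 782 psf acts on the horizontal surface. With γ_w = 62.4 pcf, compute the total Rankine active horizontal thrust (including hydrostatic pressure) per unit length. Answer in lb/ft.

10800 lb/ft

K_a = tan²(45° − φ/2) = 0.2768.
γ' = 127.2 − 62.4 = 64.80 pcf. h₂ = H − d_w = 11.4 ft.
σ'_h: at surface K_a·q = 216.5; at WT K_a(q+γd_w) = 359.0; at base K_a(q+γd_w+γ'h₂) = 563.4 psf.
P₁ = ½(216.5+359.0)×5.2 = 1496; P₂ = ½(359.0+563.4)×11.4 = 5258; P_w = ½γ_w h₂² = 4055.
Total = 1496+5258+4055 = 10810 lb/ft.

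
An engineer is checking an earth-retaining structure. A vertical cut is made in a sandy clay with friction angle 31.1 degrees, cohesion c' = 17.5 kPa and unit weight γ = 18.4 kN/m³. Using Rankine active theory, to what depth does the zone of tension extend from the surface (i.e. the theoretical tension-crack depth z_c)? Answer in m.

K_a = tan²(45° − 31.1°/2) = 0.3188; √K_a = 0.5646.
The active pressure is zero where K_a γ z = 2c√K_a, so z_c = 2c/(γ√K_a) = 2×17.5/(18.4×0.5646) = 3.369 m.

3.37 m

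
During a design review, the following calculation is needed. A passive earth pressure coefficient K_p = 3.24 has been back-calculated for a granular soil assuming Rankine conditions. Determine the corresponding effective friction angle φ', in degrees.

31.9°

K_p = (1+sin φ)/(1−sin φ) ⇒ sin φ = (K_p − 1)/(K_p + 1) = 0.5283.
φ = arcsin(0.5283) = 31.89°.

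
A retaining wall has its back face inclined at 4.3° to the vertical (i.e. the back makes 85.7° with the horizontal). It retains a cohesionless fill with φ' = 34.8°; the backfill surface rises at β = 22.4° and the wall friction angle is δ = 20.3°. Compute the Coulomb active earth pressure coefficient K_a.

K_a = sin²(α+φ) / [sin²α · sin(α−δ) · (1 + √{sin(φ+δ)sin(φ−β) / (sin(α−δ)sin(α+β))})²].
With α = 85.7°, φ = 34.8°, δ = 20.3°, β = 22.4°: K_a = 0.3898.

0.390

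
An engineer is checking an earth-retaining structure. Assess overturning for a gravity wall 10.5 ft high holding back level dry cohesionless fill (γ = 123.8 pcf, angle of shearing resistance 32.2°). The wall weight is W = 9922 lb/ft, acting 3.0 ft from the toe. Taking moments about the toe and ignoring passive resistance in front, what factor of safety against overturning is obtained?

4.09

K_a = tan²(45° − 32.2°/2) = 0.3047.
P_a = ½K_aγH² = 0.5×0.3047×123.8×10.5² = 2080 lb/ft, acting at H/3 = 3.500 ft above the base.
Overturning moment M_o = P_a × H/3 = 2080 × 3.500 = 7279.
Resisting moment M_r = W × 3.0 = 9922 × 3.0 = 29770.
FS_overturning = M_r/M_o = 29770/7279 = 4.089.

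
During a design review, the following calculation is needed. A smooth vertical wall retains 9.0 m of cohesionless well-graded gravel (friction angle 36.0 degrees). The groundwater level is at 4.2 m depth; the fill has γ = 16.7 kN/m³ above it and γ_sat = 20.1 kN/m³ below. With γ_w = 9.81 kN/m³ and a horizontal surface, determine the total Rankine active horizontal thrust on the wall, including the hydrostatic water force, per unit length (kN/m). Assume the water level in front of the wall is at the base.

269 kN/m

K_a = tan²(45° − φ/2) = 0.2596.
γ' = 20.1 − 9.81 = 10.29 kN/m³. Depth below WT = 4.8 m.
σ'_h at WT = K_a γ d_w = 18.21 kPa; at base = 18.21 + K_a γ' × 4.8 = 31.03 kPa.
P₁ (0–4.2 m) = ½×18.21×4.2 = 38.24. P₂ (4.2–9.0 m) = ½(18.21+31.03)×4.8 = 118.2.
P_w = ½ γ_w h₂² = 0.5×9.81×4.8² = 113.0. Total = 38.24+118.2+113.0 = 269.4 kN/m.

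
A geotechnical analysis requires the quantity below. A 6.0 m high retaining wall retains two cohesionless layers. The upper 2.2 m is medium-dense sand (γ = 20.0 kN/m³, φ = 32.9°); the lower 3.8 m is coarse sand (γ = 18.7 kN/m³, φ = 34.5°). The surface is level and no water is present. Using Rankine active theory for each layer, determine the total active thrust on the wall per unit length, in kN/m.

K_a1 = tan²(45°−32.9°/2) = 0.2960; K_a2 = tan²(45°−34.5°/2) = 0.2768.
Layer 1: σ at base = K_a1 γ₁ h₁ = 13.03 kPa; P₁ = ½×13.03×2.2 = 14.33.
Layer 2: σ_v at top = γ₁h₁ = 44.00; σ_h top = K_a2×44.00 = 12.18; σ_h base = K_a2×(44.00+18.7×3.8) = 31.85.
P₂ = ½(12.18+31.85)×3.8 = 83.66. Total P_a = 14.33+83.66 = 97.98 kN/m.

98.0 kN/m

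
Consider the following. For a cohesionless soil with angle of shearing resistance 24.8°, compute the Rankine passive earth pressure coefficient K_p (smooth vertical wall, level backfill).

2.45

K_p = (1 + sin φ)/(1 − sin φ) = tan²(45° + 24.8°/2) = 2.445.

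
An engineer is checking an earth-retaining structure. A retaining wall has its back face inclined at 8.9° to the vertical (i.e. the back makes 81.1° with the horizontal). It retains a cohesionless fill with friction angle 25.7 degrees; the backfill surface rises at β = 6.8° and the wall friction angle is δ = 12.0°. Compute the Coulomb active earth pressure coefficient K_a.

0.471

K_a = sin²(α+φ) / [sin²α · sin(α−δ) · (1 + √{sin(φ+δ)sin(φ−β) / (sin(α−δ)sin(α+β))})²].
With α = 81.1°, φ = 25.7°, δ = 12.0°, β = 6.8°: K_a = 0.4711.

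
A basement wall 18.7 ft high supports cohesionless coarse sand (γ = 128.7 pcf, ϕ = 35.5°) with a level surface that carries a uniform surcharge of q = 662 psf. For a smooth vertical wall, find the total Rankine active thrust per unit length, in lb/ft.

9250 lb/ft

K_a = tan²(45° − φ/2) = 0.2653.
Soil triangle: ½ K_a γ H² = 0.5×0.2653×128.7×18.7² = 5969 lb/ft.
Surcharge rectangle: K_a q H = 0.2653×662×18.7 = 3284 lb/ft.
Total = 5969 + 3284 = 9253 lb/ft.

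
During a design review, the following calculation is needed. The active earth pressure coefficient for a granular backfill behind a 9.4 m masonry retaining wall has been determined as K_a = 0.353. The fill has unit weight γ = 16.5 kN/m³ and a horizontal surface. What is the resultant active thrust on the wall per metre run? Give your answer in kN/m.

257 kN/m

P = ½ K_a γ H² = 0.5 × 0.353 × 16.5 × 9.4² = 257.3 kN/m.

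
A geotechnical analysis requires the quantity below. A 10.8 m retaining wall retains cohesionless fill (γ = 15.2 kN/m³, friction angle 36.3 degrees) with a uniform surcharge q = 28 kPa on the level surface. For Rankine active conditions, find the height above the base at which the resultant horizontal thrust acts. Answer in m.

4.06 m

K_a = 0.2563.
Triangular part P₁ = ½K_aγH² = 227.2 at H/3 = 3.600 m; rectangular part P₂ = K_a q H = 77.50 at H/2 = 5.400 m.
ȳ = (P₁·3.600 + P₂·5.400)/(P₁+P₂) = 4.058 m.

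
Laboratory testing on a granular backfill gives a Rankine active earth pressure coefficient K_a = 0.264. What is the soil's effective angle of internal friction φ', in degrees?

35.6°

K_a = tan²(45° − φ/2) ⇒ 45° − φ/2 = arctan(√0.264) = 27.19°.
φ = 2(45° − 27.19°) = 35.61°.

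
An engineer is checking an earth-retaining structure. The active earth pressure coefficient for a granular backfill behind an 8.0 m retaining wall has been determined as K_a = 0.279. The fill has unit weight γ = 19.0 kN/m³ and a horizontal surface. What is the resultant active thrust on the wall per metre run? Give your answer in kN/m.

P = ½ K_a γ H² = 0.5 × 0.279 × 19.0 × 8.0² = 169.6 kN/m.

170 kN/m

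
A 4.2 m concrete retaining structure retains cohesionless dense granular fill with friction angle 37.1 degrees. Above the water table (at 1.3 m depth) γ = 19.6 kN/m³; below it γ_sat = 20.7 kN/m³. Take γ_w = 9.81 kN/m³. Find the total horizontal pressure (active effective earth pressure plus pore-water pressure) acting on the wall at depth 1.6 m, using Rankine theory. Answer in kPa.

K_a = (1 − sin φ)/(1 + sin φ) = 0.2475.
γ' = 20.7 − 9.81 = 10.89 kN/m³.
Effective vertical stress at 1.6 m: σ'_v = 19.6×1.3 + 10.89×0.300 = 28.75 kPa.
σ'_h = K_a σ'_v = 0.2475 × 28.75 = 7.115 kPa; u = γ_w × 0.300 = 2.943 kPa.
Total σ_h = 7.115 + 2.943 = 10.06 kPa.

10.1 kPa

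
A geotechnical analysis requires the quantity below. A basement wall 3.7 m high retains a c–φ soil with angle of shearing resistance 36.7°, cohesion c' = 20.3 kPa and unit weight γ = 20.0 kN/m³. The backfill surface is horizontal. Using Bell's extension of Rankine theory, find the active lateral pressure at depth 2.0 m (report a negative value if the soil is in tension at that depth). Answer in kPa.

-10.3 kPa

K_a = (1 − sin φ)/(1 + sin φ) = 0.2519.
σ_a = K_a γ z − 2c√K_a = 0.2519×20.0×2.0 − 2×20.3×0.5019 = -10.30 kPa.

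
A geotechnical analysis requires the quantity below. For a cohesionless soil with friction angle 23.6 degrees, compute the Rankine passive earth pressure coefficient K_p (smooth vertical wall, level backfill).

2.34

K_p = (1 + sin φ)/(1 − sin φ) = tan²(45° + 23.6°/2) = 2.335.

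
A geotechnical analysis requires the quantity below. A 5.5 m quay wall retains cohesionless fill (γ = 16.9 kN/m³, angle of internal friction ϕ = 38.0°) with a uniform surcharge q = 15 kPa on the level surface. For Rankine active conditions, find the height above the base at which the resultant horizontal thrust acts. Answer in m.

2.06 m

K_a = 0.2379.
Triangular part P₁ = ½K_aγH² = 60.81 at H/3 = 1.833 m; rectangular part P₂ = K_a q H = 19.63 at H/2 = 2.750 m.
ȳ = (P₁·1.833 + P₂·2.750)/(P₁+P₂) = 2.057 m.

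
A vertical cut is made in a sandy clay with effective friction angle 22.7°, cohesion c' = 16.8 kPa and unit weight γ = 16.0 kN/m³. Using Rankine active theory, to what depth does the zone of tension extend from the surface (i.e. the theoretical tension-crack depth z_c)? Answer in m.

K_a = tan²(45° − 22.7°/2) = 0.4431; √K_a = 0.6657.
The active pressure is zero where K_a γ z = 2c√K_a, so z_c = 2c/(γ√K_a) = 2×16.8/(16.0×0.6657) = 3.155 m.

3.15 m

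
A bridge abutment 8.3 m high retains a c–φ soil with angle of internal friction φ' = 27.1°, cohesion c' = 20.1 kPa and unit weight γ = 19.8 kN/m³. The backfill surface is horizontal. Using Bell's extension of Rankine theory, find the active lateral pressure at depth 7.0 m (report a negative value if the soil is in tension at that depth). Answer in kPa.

27.3 kPa

K_a = (1 − sin φ)/(1 + sin φ) = 0.3741.
σ_a = K_a γ z − 2c√K_a = 0.3741×19.8×7.0 − 2×20.1×0.6116 = 27.26 kPa.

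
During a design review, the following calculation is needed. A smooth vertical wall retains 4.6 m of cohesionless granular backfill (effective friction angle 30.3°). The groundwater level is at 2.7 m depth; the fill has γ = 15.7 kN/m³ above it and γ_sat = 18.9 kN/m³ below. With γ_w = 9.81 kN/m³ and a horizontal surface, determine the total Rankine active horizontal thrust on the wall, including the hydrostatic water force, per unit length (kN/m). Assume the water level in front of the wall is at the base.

K_a = tan²(45° − φ/2) = 0.3293.
γ' = 18.9 − 9.81 = 9.090 kN/m³. Depth below WT = 1.9 m.
σ'_h at WT = K_a γ d_w = 13.96 kPa; at base = 13.96 + K_a γ' × 1.9 = 19.65 kPa.
P₁ (0–2.7 m) = ½×13.96×2.7 = 18.85. P₂ (2.7–4.6 m) = ½(13.96+19.65)×1.9 = 31.93.
P_w = ½ γ_w h₂² = 0.5×9.81×1.9² = 17.71. Total = 18.85+31.93+17.71 = 68.48 kN/m.

68.5 kN/m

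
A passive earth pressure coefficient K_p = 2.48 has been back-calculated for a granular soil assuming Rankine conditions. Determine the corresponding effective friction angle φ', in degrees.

K_p = (1+sin φ)/(1−sin φ) ⇒ sin φ = (K_p − 1)/(K_p + 1) = 0.4253.
φ = arcsin(0.4253) = 25.17°.

25.2°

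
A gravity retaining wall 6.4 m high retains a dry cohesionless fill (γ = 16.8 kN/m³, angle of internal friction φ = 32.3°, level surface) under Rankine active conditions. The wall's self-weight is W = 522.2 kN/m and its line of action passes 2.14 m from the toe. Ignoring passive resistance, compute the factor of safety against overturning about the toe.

5.02

K_a = tan²(45° − 32.3°/2) = 0.3035.
P_a = ½K_aγH² = 0.5×0.3035×16.8×6.4² = 104.4 kN/m, acting at H/3 = 2.133 m above the base.
Overturning moment M_o = P_a × H/3 = 104.4 × 2.133 = 222.8.
Resisting moment M_r = W × 2.14 = 522.2 × 2.14 = 1118.
FS_overturning = M_r/M_o = 1118/222.8 = 5.017.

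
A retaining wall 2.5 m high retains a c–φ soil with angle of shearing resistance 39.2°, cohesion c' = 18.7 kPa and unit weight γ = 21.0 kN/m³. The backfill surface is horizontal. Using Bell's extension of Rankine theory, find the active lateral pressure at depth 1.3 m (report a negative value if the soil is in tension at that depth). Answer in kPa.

-11.6 kPa

K_a = (1 − sin φ)/(1 + sin φ) = 0.2255.
σ_a = K_a γ z − 2c√K_a = 0.2255×21.0×1.3 − 2×18.7×0.4748 = -11.60 kPa.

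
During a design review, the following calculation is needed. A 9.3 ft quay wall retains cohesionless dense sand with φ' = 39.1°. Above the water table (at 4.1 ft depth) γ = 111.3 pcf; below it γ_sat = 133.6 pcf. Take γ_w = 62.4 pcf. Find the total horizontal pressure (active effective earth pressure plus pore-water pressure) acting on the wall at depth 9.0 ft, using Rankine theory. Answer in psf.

K_a = (1 − sin φ)/(1 + sin φ) = 0.2265.
γ' = 133.6 − 62.4 = 71.20 pcf.
Effective vertical stress at 9.0 ft: σ'_v = 111.3×4.1 + 71.20×4.90 = 805.2 psf.
σ'_h = K_a σ'_v = 0.2265 × 805.2 = 182.4 psf; u = γ_w × 4.90 = 305.8 psf.
Total σ_h = 182.4 + 305.8 = 488.1 psf.

488 psf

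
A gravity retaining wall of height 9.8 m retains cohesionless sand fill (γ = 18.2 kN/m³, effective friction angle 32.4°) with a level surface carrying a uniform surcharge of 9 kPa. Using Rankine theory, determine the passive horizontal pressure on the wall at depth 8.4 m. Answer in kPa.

536 kPa

K_p = (1 + sin φ)/(1 − sin φ) = 3.309.
σ_v = γz + q = 18.2 × 8.4 + 9 = 161.9 kPa.
σ_h = K_p σ_v = 3.309 × 161.9 = 535.6 kPa.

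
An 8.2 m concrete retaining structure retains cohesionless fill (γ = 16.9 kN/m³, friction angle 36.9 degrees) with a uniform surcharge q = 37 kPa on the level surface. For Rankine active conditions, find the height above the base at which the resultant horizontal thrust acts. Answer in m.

3.21 m

K_a = 0.2497.
Triangular part P₁ = ½K_aγH² = 141.9 at H/3 = 2.733 m; rectangular part P₂ = K_a q H = 75.75 at H/2 = 4.100 m.
ȳ = (P₁·2.733 + P₂·4.100)/(P₁+P₂) = 3.209 m.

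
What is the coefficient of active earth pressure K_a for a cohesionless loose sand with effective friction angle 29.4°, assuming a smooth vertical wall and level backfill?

K_a = tan²(45° − φ/2) = tan²(30.30°) = 0.3415.

0.341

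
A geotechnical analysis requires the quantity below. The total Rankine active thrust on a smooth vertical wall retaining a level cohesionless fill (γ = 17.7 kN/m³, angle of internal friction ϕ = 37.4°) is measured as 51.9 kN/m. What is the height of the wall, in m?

4.90 m

K_a = 0.2443. P_a = ½ K_a γ H² ⇒ H = √(2P_a/(K_a γ)).
H = √(2×51.9/(0.2443×17.7)) = 4.900 m.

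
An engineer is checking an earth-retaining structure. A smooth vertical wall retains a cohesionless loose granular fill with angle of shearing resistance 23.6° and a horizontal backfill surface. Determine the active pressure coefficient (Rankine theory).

0.428

K_a = (1 − sin φ)/(1 + sin φ) = (1 − sin 23.6°)/(1 + sin 23.6°) = 0.4282.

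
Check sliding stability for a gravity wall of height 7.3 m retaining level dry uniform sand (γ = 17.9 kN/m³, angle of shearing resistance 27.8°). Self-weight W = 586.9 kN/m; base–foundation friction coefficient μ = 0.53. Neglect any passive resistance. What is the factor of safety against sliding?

1.79

K_a = tan²(45° − 27.8°/2) = 0.3639.
P_a = ½K_aγH² = 0.5×0.3639×17.9×7.3² = 173.6 kN/m, acting at H/3 = 2.433 m above the base.
FS_sliding = μW / P_a = 0.53×586.9 / 173.6 = 1.792.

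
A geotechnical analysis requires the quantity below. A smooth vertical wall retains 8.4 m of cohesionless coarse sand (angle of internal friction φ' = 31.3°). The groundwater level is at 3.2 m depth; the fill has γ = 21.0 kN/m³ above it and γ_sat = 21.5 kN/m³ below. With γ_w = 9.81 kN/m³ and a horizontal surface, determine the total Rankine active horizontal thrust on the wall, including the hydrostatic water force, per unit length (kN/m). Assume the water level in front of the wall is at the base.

K_a = tan²(45° − φ/2) = 0.3162.
γ' = 21.5 − 9.81 = 11.69 kN/m³. Depth below WT = 5.2 m.
σ'_h at WT = K_a γ d_w = 21.25 kPa; at base = 21.25 + K_a γ' × 5.2 = 40.47 kPa.
P₁ (0–3.2 m) = ½×21.25×3.2 = 34.00. P₂ (3.2–8.4 m) = ½(21.25+40.47)×5.2 = 160.5.
P_w = ½ γ_w h₂² = 0.5×9.81×5.2² = 132.6. Total = 34.00+160.5+132.6 = 327.1 kN/m.

327 kN/m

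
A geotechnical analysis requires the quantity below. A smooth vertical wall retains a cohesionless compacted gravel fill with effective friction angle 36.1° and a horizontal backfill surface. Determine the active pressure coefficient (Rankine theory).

K_a = (1 − sin φ)/(1 + sin φ) = (1 − sin 36.1°)/(1 + sin 36.1°) = 0.2585.

0.258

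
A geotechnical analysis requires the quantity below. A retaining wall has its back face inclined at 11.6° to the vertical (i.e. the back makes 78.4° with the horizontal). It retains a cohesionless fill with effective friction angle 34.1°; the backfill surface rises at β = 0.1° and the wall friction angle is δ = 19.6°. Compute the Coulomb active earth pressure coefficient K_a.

0.346

K_a = sin²(α+φ) / [sin²α · sin(α−δ) · (1 + √{sin(φ+δ)sin(φ−β) / (sin(α−δ)sin(α+β))})²].
With α = 78.4°, φ = 34.1°, δ = 19.6°, β = 0.1°: K_a = 0.3462.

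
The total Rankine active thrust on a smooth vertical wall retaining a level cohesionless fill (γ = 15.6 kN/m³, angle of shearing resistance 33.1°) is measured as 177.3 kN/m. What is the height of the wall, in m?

K_a = 0.2936. P_a = ½ K_a γ H² ⇒ H = √(2P_a/(K_a γ)).
H = √(2×177.3/(0.2936×15.6)) = 8.799 m.

8.80 m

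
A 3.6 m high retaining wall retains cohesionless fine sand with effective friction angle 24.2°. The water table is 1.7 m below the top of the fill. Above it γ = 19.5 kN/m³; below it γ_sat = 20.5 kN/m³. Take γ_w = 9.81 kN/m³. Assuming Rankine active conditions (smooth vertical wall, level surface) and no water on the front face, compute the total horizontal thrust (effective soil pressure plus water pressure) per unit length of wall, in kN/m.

K_a = tan²(45° − φ/2) = 0.4185.
γ' = 20.5 − 9.81 = 10.69 kN/m³. Depth below WT = 1.9 m.
σ'_h at WT = K_a γ d_w = 13.87 kPa; at base = 13.87 + K_a γ' × 1.9 = 22.37 kPa.
P₁ (0–1.7 m) = ½×13.87×1.7 = 11.79. P₂ (1.7–3.6 m) = ½(13.87+22.37)×1.9 = 34.44.
P_w = ½ γ_w h₂² = 0.5×9.81×1.9² = 17.71. Total = 11.79+34.44+17.71 = 63.94 kN/m.

63.9 kN/m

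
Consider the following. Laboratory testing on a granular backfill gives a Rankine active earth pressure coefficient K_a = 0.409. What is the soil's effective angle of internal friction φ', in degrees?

K_a = tan²(45° − φ/2) ⇒ 45° − φ/2 = arctan(√0.409) = 32.60°.
φ = 2(45° − 32.60°) = 24.80°.

24.8°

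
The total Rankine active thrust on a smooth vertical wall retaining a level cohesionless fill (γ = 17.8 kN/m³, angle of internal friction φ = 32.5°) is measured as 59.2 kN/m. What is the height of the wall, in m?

4.70 m

K_a = 0.3010. P_a = ½ K_a γ H² ⇒ H = √(2P_a/(K_a γ)).
H = √(2×59.2/(0.3010×17.8)) = 4.701 m.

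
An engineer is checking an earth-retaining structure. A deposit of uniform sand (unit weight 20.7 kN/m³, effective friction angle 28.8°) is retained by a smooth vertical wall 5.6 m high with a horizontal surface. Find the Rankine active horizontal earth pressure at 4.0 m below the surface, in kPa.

K_a = (1 − sin φ)/(1 + sin φ) = 0.3498.
σ_h = K_a γ z = 0.3498 × 20.7 × 4.0 = 28.96 kPa.

29.0 kPa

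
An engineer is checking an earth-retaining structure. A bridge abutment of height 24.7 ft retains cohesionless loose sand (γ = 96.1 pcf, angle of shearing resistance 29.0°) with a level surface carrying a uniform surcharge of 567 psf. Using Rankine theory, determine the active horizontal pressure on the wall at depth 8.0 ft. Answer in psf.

K_a = (1 − sin φ)/(1 + sin φ) = 0.3470.
σ_v = γz + q = 96.1 × 8.0 + 567 = 1336 psf.
σ_h = K_a σ_v = 0.3470 × 1336 = 463.5 psf.

463 psf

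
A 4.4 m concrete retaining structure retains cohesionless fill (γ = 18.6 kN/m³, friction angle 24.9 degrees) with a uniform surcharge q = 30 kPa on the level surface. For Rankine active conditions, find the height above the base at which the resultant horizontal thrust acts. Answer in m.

1.78 m

K_a = 0.4074.
Triangular part P₁ = ½K_aγH² = 73.36 at H/3 = 1.467 m; rectangular part P₂ = K_a q H = 53.78 at H/2 = 2.200 m.
ȳ = (P₁·1.467 + P₂·2.200)/(P₁+P₂) = 1.777 m.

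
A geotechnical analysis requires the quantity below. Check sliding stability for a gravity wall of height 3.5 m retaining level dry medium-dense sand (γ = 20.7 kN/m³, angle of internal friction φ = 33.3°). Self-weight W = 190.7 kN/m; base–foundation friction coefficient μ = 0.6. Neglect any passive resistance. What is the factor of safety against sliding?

3.10

K_a = tan²(45° − 33.3°/2) = 0.2911.
P_a = ½K_aγH² = 0.5×0.2911×20.7×3.5² = 36.91 kN/m, acting at H/3 = 1.167 m above the base.
FS_sliding = μW / P_a = 0.6×190.7 / 36.91 = 3.100.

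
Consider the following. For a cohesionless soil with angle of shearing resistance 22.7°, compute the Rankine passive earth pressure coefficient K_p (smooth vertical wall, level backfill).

2.26

K_p = (1 + sin φ)/(1 − sin φ) = tan²(45° + 22.7°/2) = 2.257.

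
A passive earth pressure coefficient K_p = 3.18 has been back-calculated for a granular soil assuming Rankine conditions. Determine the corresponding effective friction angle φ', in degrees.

K_p = (1+sin φ)/(1−sin φ) ⇒ sin φ = (K_p − 1)/(K_p + 1) = 0.5215.
φ = arcsin(0.5215) = 31.44°.

31.4°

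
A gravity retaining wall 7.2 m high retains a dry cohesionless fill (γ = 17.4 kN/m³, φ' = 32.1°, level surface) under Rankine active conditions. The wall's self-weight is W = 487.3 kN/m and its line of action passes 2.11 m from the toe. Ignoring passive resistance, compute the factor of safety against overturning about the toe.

3.10

K_a = tan²(45° − 32.1°/2) = 0.3060.
P_a = ½K_aγH² = 0.5×0.3060×17.4×7.2² = 138.0 kN/m, acting at H/3 = 2.400 m above the base.
Overturning moment M_o = P_a × H/3 = 138.0 × 2.400 = 331.2.
Resisting moment M_r = W × 2.11 = 487.3 × 2.11 = 1028.
FS_overturning = M_r/M_o = 1028/331.2 = 3.104.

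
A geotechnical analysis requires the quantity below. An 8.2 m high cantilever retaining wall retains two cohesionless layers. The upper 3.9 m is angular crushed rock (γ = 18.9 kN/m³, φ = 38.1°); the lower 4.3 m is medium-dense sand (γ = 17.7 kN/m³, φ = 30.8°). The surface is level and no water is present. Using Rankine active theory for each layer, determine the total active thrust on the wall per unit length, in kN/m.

189 kN/m

K_a1 = tan²(45°−38.1°/2) = 0.2368; K_a2 = tan²(45°−30.8°/2) = 0.3227.
Layer 1: σ at base = K_a1 γ₁ h₁ = 17.46 kPa; P₁ = ½×17.46×3.9 = 34.04.
Layer 2: σ_v at top = γ₁h₁ = 73.71; σ_h top = K_a2×73.71 = 23.79; σ_h base = K_a2×(73.71+17.7×4.3) = 48.35.
P₂ = ½(23.79+48.35)×4.3 = 155.1. Total P_a = 34.04+155.1 = 189.1 kN/m.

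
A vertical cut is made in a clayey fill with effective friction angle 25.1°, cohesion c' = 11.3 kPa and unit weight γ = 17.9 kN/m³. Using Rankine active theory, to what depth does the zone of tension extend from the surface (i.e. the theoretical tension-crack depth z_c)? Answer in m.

1.99 m

K_a = tan²(45° − 25.1°/2) = 0.4043; √K_a = 0.6358.
The active pressure is zero where K_a γ z = 2c√K_a, so z_c = 2c/(γ√K_a) = 2×11.3/(17.9×0.6358) = 1.986 m.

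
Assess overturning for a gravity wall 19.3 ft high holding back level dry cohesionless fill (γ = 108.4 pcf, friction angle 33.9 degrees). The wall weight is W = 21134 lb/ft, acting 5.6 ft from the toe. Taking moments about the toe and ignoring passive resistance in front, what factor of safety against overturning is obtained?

K_a = tan²(45° − 33.9°/2) = 0.2839.
P_a = ½K_aγH² = 0.5×0.2839×108.4×19.3² = 5732 lb/ft, acting at H/3 = 6.433 ft above the base.
Overturning moment M_o = P_a × H/3 = 5732 × 6.433 = 36870.
Resisting moment M_r = W × 5.6 = 21134 × 5.6 = 118400.
FS_overturning = M_r/M_o = 118400/36870 = 3.210.

3.21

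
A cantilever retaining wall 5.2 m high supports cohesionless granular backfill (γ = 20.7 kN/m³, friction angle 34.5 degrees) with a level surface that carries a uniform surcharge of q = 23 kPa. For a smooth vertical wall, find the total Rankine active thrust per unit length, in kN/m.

111 kN/m

K_a = tan²(45° − φ/2) = 0.2768.
Soil triangle: ½ K_a γ H² = 0.5×0.2768×20.7×5.2² = 77.47 kN/m.
Surcharge rectangle: K_a q H = 0.2768×23×5.2 = 33.11 kN/m.
Total = 77.47 + 33.11 = 110.6 kN/m.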